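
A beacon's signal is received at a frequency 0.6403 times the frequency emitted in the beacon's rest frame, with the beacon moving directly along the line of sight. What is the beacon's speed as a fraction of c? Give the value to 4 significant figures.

β ≈ 0.4185

f_obs/f_src = √((1−β)/(1+β)) = 0.6403  ⇒  (1−β)/(1+β) = 0.409984
β = |1 − D²|/(1 + D²) = |1 − 0.409984|/(1 + 0.409984) = 0.4185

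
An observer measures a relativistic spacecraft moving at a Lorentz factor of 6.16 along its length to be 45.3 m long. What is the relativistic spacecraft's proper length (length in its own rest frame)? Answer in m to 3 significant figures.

γ = 6.16 (given)
L₀ = γL = 6.16 × 45.3 = 279 m

L₀ ≈ 279 m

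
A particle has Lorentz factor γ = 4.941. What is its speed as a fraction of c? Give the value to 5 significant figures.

β = √(1 − 1/γ²) = √(1 − 1/4.941²) = √(0.9590390) = 0.97931

β ≈ 0.97931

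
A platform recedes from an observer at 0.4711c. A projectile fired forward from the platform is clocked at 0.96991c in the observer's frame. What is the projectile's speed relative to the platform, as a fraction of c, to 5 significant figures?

Inverse velocity addition: u' = (u − v)/(1 − uv/c²)
= (0.96991 − 0.4711)/(1 − 0.96991×0.4711) = 0.49881/0.5430754 = 0.91849

u' ≈ 0.91849c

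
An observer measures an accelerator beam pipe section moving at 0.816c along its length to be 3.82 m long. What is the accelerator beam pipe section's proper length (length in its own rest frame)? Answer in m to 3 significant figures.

L₀ ≈ 6.61 m

γ = 1/√(1 − 0.816²) = 1.7299
L₀ = γL = 1.7299 × 3.82 = 6.61 m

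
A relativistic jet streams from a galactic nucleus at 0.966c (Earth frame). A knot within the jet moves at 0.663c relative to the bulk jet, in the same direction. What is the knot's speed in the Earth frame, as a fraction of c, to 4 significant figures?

u ≈ 0.9930c

Relativistic velocity addition: u = (u' + v)/(1 + u'v/c²)
= (0.663 + 0.966)/(1 + 0.663×0.966) = 1.629/1.64046 = 0.9930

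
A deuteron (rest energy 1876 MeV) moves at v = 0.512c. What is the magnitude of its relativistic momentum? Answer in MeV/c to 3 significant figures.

p ≈ 1120 MeV/c

γ = 1/√(1 − 0.512²) = 1.1642
p = γβm₀c = 1.1642 × 0.512 × 1876 MeV/c = 1120 MeV/c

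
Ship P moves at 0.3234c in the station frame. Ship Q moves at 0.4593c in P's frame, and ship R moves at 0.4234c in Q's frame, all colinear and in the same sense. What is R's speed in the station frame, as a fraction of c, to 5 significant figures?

Compose boost 2: (0.4593 + 0.3234)/(1 + 0.4593×0.3234) = 0.78270/1.148538 = 0.6814753
Compose boost 3: (0.4234 + 0.6814753)/(1 + 0.4234×0.6814753) = 1.104875/1.288537 = 0.85747

u ≈ 0.85747c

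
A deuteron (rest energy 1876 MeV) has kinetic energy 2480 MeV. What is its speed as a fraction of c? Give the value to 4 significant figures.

γ = 1 + K/(m₀c²) = 1 + 2480/1876 = 2.32196
β = √(1 − 1/γ²) = 0.9025

β ≈ 0.9025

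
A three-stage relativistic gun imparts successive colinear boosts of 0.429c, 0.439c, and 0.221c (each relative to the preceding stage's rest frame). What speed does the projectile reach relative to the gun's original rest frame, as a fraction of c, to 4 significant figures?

u ≈ 0.8192c

Compose boost 2: (0.439 + 0.429)/(1 + 0.439×0.429) = 0.8680/1.18833 = 0.730436
Compose boost 3: (0.221 + 0.730436)/(1 + 0.221×0.730436) = 0.951436/1.16143 = 0.8192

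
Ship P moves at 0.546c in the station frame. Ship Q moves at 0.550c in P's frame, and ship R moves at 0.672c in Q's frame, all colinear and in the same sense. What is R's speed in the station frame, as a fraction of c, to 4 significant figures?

u ≈ 0.9671c

Compose boost 2: (0.550 + 0.546)/(1 + 0.550×0.546) = 1.096/1.30030 = 0.842882
Compose boost 3: (0.672 + 0.842882)/(1 + 0.672×0.842882) = 1.51488/1.56642 = 0.9671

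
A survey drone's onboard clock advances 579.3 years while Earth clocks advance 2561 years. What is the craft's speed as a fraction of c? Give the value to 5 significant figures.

β ≈ 0.97408

γ = Δt/τ₀ = 2561/579.3 = 4.420853
β = √(1 − 1/γ²) = √(1 − 1/4.420853²) = 0.97408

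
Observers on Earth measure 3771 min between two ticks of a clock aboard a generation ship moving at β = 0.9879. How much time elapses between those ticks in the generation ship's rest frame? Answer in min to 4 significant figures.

τ₀ ≈ 584.9 min

γ = 1/√(1 − 0.9879²) = 6.44778
Proper time: τ₀ = Δt/γ = 3771/6.44778 = 584.9 min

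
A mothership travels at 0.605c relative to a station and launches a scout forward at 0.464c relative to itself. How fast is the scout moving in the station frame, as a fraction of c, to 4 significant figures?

Compose boost 2: (0.464 + 0.605)/(1 + 0.464×0.605) = 1.069/1.28072 = 0.8347

u ≈ 0.8347c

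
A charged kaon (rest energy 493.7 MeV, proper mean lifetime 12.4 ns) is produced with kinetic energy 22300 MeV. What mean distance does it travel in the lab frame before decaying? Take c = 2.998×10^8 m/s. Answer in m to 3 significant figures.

γ = 1 + K/(m₀c²) = 1 + 22300/493.7 = 46.169
β = √(1 − 1/γ²) = 0.99977
Dilated lifetime: γτ₀ = 46.169 × 12.4 ns = 572.50 ns
d = βc·γτ₀ = 0.99977 × (2.998×10^8 m/s) × 5.7250×10^-7 s = 172 m

d ≈ 172 m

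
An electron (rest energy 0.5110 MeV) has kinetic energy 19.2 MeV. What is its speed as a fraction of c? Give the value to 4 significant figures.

β ≈ 0.9997

γ = 1 + K/(m₀c²) = 1 + 19.2/0.5110 = 38.5734
β = √(1 − 1/γ²) = 0.9997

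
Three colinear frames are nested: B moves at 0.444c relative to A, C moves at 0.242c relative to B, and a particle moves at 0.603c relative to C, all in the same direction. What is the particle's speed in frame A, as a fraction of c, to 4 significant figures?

u ≈ 0.8900c

Compose boost 2: (0.242 + 0.444)/(1 + 0.242×0.444) = 0.6860/1.10745 = 0.619442
Compose boost 3: (0.603 + 0.619442)/(1 + 0.603×0.619442) = 1.22244/1.37352 = 0.8900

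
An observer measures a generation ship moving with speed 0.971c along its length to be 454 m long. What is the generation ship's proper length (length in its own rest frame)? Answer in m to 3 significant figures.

γ = 1/√(1 − 0.971²) = 4.1827
L₀ = γL = 4.1827 × 454 = 1900 m

L₀ ≈ 1900 m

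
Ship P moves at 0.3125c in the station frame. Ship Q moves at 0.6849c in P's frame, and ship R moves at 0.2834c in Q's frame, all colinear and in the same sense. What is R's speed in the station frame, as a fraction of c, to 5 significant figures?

Compose boost 2: (0.6849 + 0.3125)/(1 + 0.6849×0.3125) = 0.99740/1.214031 = 0.8215604
Compose boost 3: (0.2834 + 0.8215604)/(1 + 0.2834×0.8215604) = 1.104960/1.232830 = 0.89628

u ≈ 0.89628c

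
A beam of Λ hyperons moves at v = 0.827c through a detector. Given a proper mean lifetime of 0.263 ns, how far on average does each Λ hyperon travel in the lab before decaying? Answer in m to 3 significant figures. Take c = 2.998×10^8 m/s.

d ≈ 0.116 m

γ = 1/√(1 − 0.827²) = 1.7787
Dilated lifetime: Δt = γτ₀ = 1.7787 × 0.263 ns = 0.46780 ns
d = vΔt = 0.827c × 0.46780 ns = 2.4793×10^8 m/s × 4.6780×10^-10 s = 0.116 m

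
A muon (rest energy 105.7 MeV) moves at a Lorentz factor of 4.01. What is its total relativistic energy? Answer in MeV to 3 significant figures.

E ≈ 424 MeV

γ = 4.01 (given)
E = γm₀c² = 4.01 × 105.7 MeV = 424 MeV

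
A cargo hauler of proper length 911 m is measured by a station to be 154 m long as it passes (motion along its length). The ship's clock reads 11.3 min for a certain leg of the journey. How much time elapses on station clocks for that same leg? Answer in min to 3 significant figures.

Length contraction ⇒ γ = L₀/L = 911/154 = 5.9156
Time dilation: Δt = γτ₀ = 5.9156 × 11.3 min = 66.8 min

Δt ≈ 66.8 min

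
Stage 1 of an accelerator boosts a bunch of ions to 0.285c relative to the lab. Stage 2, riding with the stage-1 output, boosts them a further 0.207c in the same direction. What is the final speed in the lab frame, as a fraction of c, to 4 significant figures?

Compose boost 2: (0.207 + 0.285)/(1 + 0.207×0.285) = 0.4920/1.05899 = 0.4646

u ≈ 0.4646c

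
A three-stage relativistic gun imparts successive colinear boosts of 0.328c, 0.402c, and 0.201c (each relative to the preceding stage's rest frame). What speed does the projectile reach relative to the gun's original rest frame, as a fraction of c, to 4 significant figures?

Compose boost 2: (0.402 + 0.328)/(1 + 0.402×0.328) = 0.7300/1.13186 = 0.644958
Compose boost 3: (0.201 + 0.644958)/(1 + 0.201×0.644958) = 0.845958/1.12964 = 0.7489

u ≈ 0.7489c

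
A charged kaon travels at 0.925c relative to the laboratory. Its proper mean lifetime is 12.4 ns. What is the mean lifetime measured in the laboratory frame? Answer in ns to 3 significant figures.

γ = 1/√(1 − 0.925²) = 2.6318
Time dilation: Δt = γτ₀ = 2.6318 × 12.4 ns = 32.6 ns

Δt ≈ 32.6 ns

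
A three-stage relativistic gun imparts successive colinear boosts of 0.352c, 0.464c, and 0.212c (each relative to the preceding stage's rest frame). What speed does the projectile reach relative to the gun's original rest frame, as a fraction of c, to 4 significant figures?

u ≈ 0.7952c

Compose boost 2: (0.464 + 0.352)/(1 + 0.464×0.352) = 0.8160/1.16333 = 0.701436
Compose boost 3: (0.212 + 0.701436)/(1 + 0.212×0.701436) = 0.913436/1.14870 = 0.7952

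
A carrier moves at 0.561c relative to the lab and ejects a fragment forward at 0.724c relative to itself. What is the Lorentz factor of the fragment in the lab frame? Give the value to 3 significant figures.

u_lab = (0.724 + 0.561)/(1 + 0.724×0.561) = 1.285/1.40616 = 0.913834
γ = 1/√(1 − 0.913834²) = 2.46

γ ≈ 2.46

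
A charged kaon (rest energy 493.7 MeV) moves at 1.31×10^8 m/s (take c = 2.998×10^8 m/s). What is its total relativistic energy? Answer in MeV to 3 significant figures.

β = v/c = 1.31×10^8 / 2.998×10^8 = 0.43696
γ = 1/√(1 − 0.43696²) = 1.1118
E = γm₀c² = 1.1118 × 493.7 MeV = 549 MeV

E ≈ 549 MeV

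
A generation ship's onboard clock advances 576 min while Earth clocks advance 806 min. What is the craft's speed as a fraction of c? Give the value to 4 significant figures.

γ = Δt/τ₀ = 806/576 = 1.39931
β = √(1 − 1/γ²) = √(1 − 1/1.39931²) = 0.6995

β ≈ 0.6995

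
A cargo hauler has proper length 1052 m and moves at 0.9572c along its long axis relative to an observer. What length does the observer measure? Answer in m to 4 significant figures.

L ≈ 304.5 m

γ = 1/√(1 − 0.9572²) = 3.45510
Length contraction: L = L₀/γ = 1052/3.45510 = 304.5 m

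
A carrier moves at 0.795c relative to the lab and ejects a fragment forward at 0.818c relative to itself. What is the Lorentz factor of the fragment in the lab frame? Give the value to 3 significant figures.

u_lab = (0.818 + 0.795)/(1 + 0.818×0.795) = 1.613/1.65031 = 0.977392
γ = 1/√(1 − 0.977392²) = 4.73

γ ≈ 4.73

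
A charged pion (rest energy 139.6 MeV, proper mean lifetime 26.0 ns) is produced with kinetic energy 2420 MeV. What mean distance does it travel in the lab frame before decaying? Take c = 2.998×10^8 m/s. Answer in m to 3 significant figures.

γ = 1 + K/(m₀c²) = 1 + 2420/139.6 = 18.335
β = √(1 − 1/γ²) = 0.99851
Dilated lifetime: γτ₀ = 18.335 × 26.0 ns = 476.72 ns
d = βc·γτ₀ = 0.99851 × (2.998×10^8 m/s) × 4.7672×10^-7 s = 143 m

d ≈ 143 m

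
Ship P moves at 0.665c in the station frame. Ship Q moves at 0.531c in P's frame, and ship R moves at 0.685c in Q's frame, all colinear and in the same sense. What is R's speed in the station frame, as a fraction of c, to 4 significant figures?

u ≈ 0.9772c

Compose boost 2: (0.531 + 0.665)/(1 + 0.531×0.665) = 1.196/1.35312 = 0.883886
Compose boost 3: (0.685 + 0.883886)/(1 + 0.685×0.883886) = 1.56889/1.60546 = 0.9772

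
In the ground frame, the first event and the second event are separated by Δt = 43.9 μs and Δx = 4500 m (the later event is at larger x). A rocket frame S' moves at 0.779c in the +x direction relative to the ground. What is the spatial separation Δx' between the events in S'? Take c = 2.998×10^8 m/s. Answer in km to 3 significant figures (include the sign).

γ = 1/√(1 − 0.779²) = 1.5948
Δx' = γ(Δx − vΔt) = 1.5948 × (4500 m − 0.779×(2.998×10^8 m/s)×43.9×10^-6 s)
= 1.5948 × (-5752.6 m) = -9.17 km

Δx' ≈ -9.17 km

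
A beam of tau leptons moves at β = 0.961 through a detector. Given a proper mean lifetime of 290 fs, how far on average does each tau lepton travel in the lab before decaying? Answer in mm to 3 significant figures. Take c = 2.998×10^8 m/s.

γ = 1/√(1 − 0.961²) = 3.6160
Dilated lifetime: Δt = γτ₀ = 3.6160 × 290 fs = 1048.6 fs
d = vΔt = 0.961c × 1048.6 fs = 2.8811×10^8 m/s × 1.0486×10^-12 s = 0.302 mm

d ≈ 0.302 mm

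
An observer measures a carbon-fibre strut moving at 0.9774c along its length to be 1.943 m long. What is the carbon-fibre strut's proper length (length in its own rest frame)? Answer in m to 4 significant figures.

γ = 1/√(1 − 0.9774²) = 4.73041
L₀ = γL = 4.73041 × 1.943 = 9.191 m

L₀ ≈ 9.191 m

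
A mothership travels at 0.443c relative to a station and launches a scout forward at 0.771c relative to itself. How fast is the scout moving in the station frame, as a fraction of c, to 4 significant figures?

Compose boost 2: (0.771 + 0.443)/(1 + 0.771×0.443) = 1.214/1.34155 = 0.9049

u ≈ 0.9049c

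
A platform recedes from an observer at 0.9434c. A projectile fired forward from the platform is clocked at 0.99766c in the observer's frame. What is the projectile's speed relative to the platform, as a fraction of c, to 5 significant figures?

u' ≈ 0.92267c

Inverse velocity addition: u' = (u − v)/(1 − uv/c²)
= (0.99766 − 0.9434)/(1 − 0.99766×0.9434) = 0.054260/0.05880756 = 0.92267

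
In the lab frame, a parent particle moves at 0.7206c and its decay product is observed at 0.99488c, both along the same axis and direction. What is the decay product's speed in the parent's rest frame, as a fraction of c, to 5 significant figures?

Inverse velocity addition: u' = (u − v)/(1 − uv/c²)
= (0.99488 − 0.7206)/(1 − 0.99488×0.7206) = 0.27428/0.2830895 = 0.96888

u' ≈ 0.96888c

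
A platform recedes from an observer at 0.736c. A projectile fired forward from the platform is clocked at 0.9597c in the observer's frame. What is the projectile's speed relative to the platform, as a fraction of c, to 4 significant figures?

Inverse velocity addition: u' = (u − v)/(1 − uv/c²)
= (0.9597 − 0.736)/(1 − 0.9597×0.736) = 0.2237/0.293661 = 0.7618

u' ≈ 0.7618c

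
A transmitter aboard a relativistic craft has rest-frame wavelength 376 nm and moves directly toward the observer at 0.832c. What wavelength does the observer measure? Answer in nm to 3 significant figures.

λ_obs ≈ 114 nm

Relativistic Doppler: λ_obs = λ_src √((1−β)/(1+β))
= 376 × √(0.16800/1.8320) = 376 × 0.30283 = 114 nm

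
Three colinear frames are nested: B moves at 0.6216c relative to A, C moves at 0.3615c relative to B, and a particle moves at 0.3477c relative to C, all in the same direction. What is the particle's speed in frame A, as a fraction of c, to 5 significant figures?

Compose boost 2: (0.3615 + 0.6216)/(1 + 0.3615×0.6216) = 0.98310/1.224708 = 0.8027217
Compose boost 3: (0.3477 + 0.8027217)/(1 + 0.3477×0.8027217) = 1.150422/1.279106 = 0.89939

u ≈ 0.89939c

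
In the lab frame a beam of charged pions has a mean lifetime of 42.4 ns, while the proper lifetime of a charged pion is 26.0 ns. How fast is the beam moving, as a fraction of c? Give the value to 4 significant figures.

γ = Δt/τ₀ = 42.4/26.0 = 1.63077
β = √(1 − 1/γ²) = √(1 − 1/1.63077²) = 0.7899

β ≈ 0.7899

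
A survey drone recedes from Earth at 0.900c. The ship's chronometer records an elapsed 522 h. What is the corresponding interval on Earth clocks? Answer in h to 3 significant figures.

γ = 1/√(1 − 0.900²) = 2.2942
Time dilation: Δt = γτ₀ = 2.2942 × 522 h = 1200 h

Δt ≈ 1200 h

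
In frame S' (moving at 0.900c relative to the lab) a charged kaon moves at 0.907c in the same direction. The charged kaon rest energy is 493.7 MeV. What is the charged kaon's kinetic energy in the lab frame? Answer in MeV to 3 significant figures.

u_lab = (0.907 + 0.900)/(1 + 0.907×0.900) = 0.994880
γ = 1/√(1 − 0.994880²) = 9.8945
K = (γ − 1)m₀c² = (9.8945 − 1) × 493.7 = 8.8945 × 493.7 = 4390 MeV

K ≈ 4390 MeV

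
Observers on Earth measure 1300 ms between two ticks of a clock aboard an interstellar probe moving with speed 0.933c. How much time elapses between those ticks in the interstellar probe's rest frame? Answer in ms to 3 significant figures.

γ = 1/√(1 − 0.933²) = 2.7787
Proper time: τ₀ = Δt/γ = 1300/2.7787 = 468 ms

τ₀ ≈ 468 ms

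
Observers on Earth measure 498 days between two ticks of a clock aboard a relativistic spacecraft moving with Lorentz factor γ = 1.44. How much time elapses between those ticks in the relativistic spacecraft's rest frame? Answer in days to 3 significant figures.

τ₀ ≈ 346 days

γ = 1.44 (given)
Proper time: τ₀ = Δt/γ = 498/1.44 = 346 days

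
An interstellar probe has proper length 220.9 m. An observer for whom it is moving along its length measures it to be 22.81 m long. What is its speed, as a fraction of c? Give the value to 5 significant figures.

γ = L₀/L = 220.9/22.81 = 9.684349
β = √(1 − 1/γ²) = 0.99465

β ≈ 0.99465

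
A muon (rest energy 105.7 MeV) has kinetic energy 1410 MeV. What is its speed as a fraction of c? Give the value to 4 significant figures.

γ = 1 + K/(m₀c²) = 1 + 1410/105.7 = 14.3396
β = √(1 − 1/γ²) = 0.9976

β ≈ 0.9976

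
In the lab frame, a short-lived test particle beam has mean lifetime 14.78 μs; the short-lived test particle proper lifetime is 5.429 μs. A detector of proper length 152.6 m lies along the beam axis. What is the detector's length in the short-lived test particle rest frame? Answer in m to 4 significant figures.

L ≈ 56.05 m

Time dilation ⇒ γ = Δt/τ₀ = 14.78/5.429 = 2.72242
Length contraction: L = L₀/γ = 152.6/2.72242 = 56.05 m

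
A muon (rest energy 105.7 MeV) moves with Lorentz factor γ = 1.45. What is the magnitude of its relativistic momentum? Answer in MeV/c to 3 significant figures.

p ≈ 111 MeV/c

β = √(1 − 1/γ²) = √(1 − 1/1.45²) = 0.72414
p = γβm₀c = 1.45 × 0.72414 × 105.7 MeV/c = 111 MeV/c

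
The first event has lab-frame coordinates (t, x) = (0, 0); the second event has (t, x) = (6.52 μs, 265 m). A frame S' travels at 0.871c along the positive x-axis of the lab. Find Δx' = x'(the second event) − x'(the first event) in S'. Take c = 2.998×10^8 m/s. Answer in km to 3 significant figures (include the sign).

Δx' ≈ -2.93 km

γ = 1/√(1 − 0.871²) = 2.0355
Δx' = γ(Δx − vΔt) = 2.0355 × (265 m − 0.871×(2.998×10^8 m/s)×6.52×10^-6 s)
= 2.0355 × (-1437.5 m) = -2.93 km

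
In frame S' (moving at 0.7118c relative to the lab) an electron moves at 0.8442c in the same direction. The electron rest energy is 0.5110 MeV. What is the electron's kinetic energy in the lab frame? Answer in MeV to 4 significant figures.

K ≈ 1.662 MeV

u_lab = (0.8442 + 0.7118)/(1 + 0.8442×0.7118) = 0.9719523
γ = 1/√(1 − 0.9719523²) = 4.25210
K = (γ − 1)m₀c² = (4.25210 − 1) × 0.5110 = 3.25210 × 0.5110 = 1.662 MeV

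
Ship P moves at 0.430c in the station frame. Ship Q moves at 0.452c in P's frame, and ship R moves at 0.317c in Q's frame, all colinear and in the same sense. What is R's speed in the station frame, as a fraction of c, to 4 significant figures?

Compose boost 2: (0.452 + 0.430)/(1 + 0.452×0.430) = 0.8820/1.19436 = 0.738471
Compose boost 3: (0.317 + 0.738471)/(1 + 0.317×0.738471) = 1.05547/1.23410 = 0.8553

u ≈ 0.8553c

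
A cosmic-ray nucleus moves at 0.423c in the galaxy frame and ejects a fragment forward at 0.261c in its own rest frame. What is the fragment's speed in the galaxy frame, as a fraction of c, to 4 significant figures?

Compose boost 2: (0.261 + 0.423)/(1 + 0.261×0.423) = 0.6840/1.11040 = 0.6160

u ≈ 0.6160c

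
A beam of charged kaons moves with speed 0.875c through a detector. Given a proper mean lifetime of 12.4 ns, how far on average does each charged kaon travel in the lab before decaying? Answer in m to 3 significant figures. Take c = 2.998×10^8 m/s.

d ≈ 6.72 m

γ = 1/√(1 − 0.875²) = 2.0656
Dilated lifetime: Δt = γτ₀ = 2.0656 × 12.4 ns = 25.613 ns
d = vΔt = 0.875c × 25.613 ns = 2.6232×10^8 m/s × 2.5613×10^-8 s = 6.72 m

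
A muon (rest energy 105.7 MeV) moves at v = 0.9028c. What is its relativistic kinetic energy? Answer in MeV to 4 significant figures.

K ≈ 140.1 MeV

γ = 1/√(1 − 0.9028²) = 2.32525
K = (γ − 1)m₀c² = (2.32525 − 1) × 105.7 MeV = 1.32525 × 105.7 MeV = 140.1 MeV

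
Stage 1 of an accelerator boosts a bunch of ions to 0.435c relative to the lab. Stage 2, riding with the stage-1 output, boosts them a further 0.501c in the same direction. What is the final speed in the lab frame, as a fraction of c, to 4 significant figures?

u ≈ 0.7685c

Compose boost 2: (0.501 + 0.435)/(1 + 0.501×0.435) = 0.9360/1.21793 = 0.7685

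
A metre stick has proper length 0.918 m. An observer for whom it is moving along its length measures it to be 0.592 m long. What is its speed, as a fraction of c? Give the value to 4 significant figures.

γ = L₀/L = 0.918/0.592 = 1.55068
β = √(1 − 1/γ²) = 0.7643

β ≈ 0.7643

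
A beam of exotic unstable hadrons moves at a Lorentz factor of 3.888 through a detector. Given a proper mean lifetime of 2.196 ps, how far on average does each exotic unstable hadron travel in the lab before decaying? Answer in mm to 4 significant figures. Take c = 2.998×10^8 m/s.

d ≈ 2.474 mm

β = √(1 − 1/γ²) = √(1 − 1/3.888²) = 0.966358
Dilated lifetime: Δt = γτ₀ = 3.888 × 2.196 ps = 8.53805 ps
d = vΔt = 0.966358c × 8.53805 ps = 2.89714×10^8 m/s × 8.53805×10^-12 s = 2.474 mm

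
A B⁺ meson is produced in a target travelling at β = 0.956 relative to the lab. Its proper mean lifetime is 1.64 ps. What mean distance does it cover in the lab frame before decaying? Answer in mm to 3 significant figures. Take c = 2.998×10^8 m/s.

d ≈ 1.60 mm

γ = 1/√(1 − 0.956²) = 3.4087
Dilated lifetime: Δt = γτ₀ = 3.4087 × 1.64 ps = 5.5903 ps
d = vΔt = 0.956c × 5.5903 ps = 2.8661×10^8 m/s × 5.5903×10^-12 s = 1.60 mm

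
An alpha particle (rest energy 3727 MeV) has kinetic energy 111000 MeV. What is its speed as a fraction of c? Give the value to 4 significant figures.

β ≈ 0.9995

γ = 1 + K/(m₀c²) = 1 + 111000/3727 = 30.7827
β = √(1 − 1/γ²) = 0.9995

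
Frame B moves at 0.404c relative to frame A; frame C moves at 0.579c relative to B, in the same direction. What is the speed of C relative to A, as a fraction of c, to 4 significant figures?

Compose boost 2: (0.579 + 0.404)/(1 + 0.579×0.404) = 0.9830/1.23392 = 0.7967

u ≈ 0.7967c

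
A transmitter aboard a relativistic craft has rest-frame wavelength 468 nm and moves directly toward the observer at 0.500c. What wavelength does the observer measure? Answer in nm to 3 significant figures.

λ_obs ≈ 270 nm

Relativistic Doppler: λ_obs = λ_src √((1−β)/(1+β))
= 468 × √(0.50000/1.5000) = 468 × 0.57735 = 270 nm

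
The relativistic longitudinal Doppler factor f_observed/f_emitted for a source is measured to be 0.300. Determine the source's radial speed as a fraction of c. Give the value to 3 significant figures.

f_obs/f_src = √((1−β)/(1+β)) = 0.300  ⇒  (1−β)/(1+β) = 0.090000
β = |1 − D²|/(1 + D²) = |1 − 0.090000|/(1 + 0.090000) = 0.835

β ≈ 0.835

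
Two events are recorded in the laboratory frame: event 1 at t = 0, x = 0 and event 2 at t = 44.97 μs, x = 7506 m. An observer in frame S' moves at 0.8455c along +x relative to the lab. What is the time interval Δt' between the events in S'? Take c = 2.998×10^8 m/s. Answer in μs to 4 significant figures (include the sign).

γ = 1/√(1 − 0.8455²) = 1.87275
Δt' = γ(Δt − vΔx/c²) = 1.87275 × (44.97 μs − 0.8455×7506 m / (2.998×10^8 m/s))
= 1.87275 × (23.8015 μs) = 44.57 μs

Δt' ≈ 44.57 μs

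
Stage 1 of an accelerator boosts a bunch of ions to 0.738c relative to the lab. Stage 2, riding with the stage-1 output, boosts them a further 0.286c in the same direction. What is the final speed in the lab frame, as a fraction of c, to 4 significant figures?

u ≈ 0.8455c

Compose boost 2: (0.286 + 0.738)/(1 + 0.286×0.738) = 1.024/1.21107 = 0.8455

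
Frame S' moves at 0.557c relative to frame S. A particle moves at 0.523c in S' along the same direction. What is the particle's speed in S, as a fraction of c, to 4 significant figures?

u ≈ 0.8364c

Relativistic velocity addition: u = (u' + v)/(1 + u'v/c²)
= (0.523 + 0.557)/(1 + 0.523×0.557) = 1.080/1.29131 = 0.8364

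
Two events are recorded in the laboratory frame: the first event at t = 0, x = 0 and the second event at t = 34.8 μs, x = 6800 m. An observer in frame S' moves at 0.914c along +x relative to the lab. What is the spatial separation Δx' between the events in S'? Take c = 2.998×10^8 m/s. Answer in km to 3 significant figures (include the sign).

Δx' ≈ -6.74 km

γ = 1/√(1 − 0.914²) = 2.4648
Δx' = γ(Δx − vΔt) = 2.4648 × (6800 m − 0.914×(2.998×10^8 m/s)×34.8×10^-6 s)
= 2.4648 × (-2735.8 m) = -6.74 km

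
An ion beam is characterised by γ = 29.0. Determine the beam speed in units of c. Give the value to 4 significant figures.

β = √(1 − 1/γ²) = √(1 − 1/29.0²) = √(0.998811) = 0.9994

β ≈ 0.9994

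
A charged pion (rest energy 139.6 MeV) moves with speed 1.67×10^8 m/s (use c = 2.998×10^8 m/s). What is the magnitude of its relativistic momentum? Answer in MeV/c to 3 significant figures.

p ≈ 93.6 MeV/c

β = v/c = 1.67×10^8 / 2.998×10^8 = 0.55704
γ = 1/√(1 − 0.55704²) = 1.2041
p = γβm₀c = 1.2041 × 0.55704 × 139.6 MeV/c = 93.6 MeV/c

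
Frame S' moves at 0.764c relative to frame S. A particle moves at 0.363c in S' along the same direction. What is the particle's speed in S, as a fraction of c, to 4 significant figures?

Relativistic velocity addition: u = (u' + v)/(1 + u'v/c²)
= (0.363 + 0.764)/(1 + 0.363×0.764) = 1.127/1.27733 = 0.8823

u ≈ 0.8823c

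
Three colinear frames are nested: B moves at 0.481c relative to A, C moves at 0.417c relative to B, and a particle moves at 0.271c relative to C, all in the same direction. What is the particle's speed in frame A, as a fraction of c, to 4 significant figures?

u ≈ 0.8472c

Compose boost 2: (0.417 + 0.481)/(1 + 0.417×0.481) = 0.8980/1.20058 = 0.747974
Compose boost 3: (0.271 + 0.747974)/(1 + 0.271×0.747974) = 1.01897/1.20270 = 0.8472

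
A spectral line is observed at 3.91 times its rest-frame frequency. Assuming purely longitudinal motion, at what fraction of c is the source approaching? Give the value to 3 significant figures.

β ≈ 0.877

f_obs/f_src = √((1+β)/(1−β)) = 3.91  ⇒  (1+β)/(1−β) = 15.288
β = |1 − D²|/(1 + D²) = |1 − 15.288|/(1 + 15.288) = 0.877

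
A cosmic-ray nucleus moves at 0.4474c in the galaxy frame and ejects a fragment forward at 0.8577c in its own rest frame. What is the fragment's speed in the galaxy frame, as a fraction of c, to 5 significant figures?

Compose boost 2: (0.8577 + 0.4474)/(1 + 0.8577×0.4474) = 1.3051/1.383735 = 0.94317

u ≈ 0.94317c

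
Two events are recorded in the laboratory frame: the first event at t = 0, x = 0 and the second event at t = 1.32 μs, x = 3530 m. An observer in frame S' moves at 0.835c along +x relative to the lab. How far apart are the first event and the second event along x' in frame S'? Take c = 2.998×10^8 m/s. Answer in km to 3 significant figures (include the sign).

γ = 1/√(1 − 0.835²) = 1.8174
Δx' = γ(Δx − vΔt) = 1.8174 × (3530 m − 0.835×(2.998×10^8 m/s)×1.32×10^-6 s)
= 1.8174 × (3199.6 m) = 5.81 km

Δx' ≈ 5.81 km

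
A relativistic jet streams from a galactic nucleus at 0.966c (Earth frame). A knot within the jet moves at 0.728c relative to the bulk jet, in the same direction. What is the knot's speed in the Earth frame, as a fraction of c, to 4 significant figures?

Relativistic velocity addition: u = (u' + v)/(1 + u'v/c²)
= (0.728 + 0.966)/(1 + 0.728×0.966) = 1.694/1.70325 = 0.9946

u ≈ 0.9946c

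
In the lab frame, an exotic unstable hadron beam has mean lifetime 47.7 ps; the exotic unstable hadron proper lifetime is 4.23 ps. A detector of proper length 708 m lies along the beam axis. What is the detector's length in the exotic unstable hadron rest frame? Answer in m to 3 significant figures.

Time dilation ⇒ γ = Δt/τ₀ = 47.7/4.23 = 11.277
Length contraction: L = L₀/γ = 708/11.277 = 62.8 m

L ≈ 62.8 m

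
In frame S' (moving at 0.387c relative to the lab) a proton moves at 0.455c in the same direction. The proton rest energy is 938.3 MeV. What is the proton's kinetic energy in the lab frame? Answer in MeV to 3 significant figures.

u_lab = (0.455 + 0.387)/(1 + 0.455×0.387) = 0.715935
γ = 1/√(1 − 0.715935²) = 1.4323
K = (γ − 1)m₀c² = (1.4323 − 1) × 938.3 = 0.43232 × 938.3 = 406 MeV

K ≈ 406 MeV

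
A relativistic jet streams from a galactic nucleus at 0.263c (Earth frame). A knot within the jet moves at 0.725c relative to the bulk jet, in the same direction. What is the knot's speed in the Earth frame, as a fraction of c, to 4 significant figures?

u ≈ 0.8298c

Relativistic velocity addition: u = (u' + v)/(1 + u'v/c²)
= (0.725 + 0.263)/(1 + 0.725×0.263) = 0.9880/1.19067 = 0.8298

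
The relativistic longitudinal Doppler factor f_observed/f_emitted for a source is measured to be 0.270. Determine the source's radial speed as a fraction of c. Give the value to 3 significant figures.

β ≈ 0.864

f_obs/f_src = √((1−β)/(1+β)) = 0.270  ⇒  (1−β)/(1+β) = 0.072900
β = |1 − D²|/(1 + D²) = |1 − 0.072900|/(1 + 0.072900) = 0.864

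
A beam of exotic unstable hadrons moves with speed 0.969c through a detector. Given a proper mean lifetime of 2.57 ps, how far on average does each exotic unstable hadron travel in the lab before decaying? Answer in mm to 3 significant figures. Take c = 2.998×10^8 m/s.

d ≈ 3.02 mm

γ = 1/√(1 − 0.969²) = 4.0476
Dilated lifetime: Δt = γτ₀ = 4.0476 × 2.57 ps = 10.402 ps
d = vΔt = 0.969c × 10.402 ps = 2.9051×10^8 m/s × 1.0402×10^-11 s = 3.02 mm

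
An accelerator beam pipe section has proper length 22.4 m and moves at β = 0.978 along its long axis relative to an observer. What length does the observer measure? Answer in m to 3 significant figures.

L ≈ 4.67 m

γ = 1/√(1 − 0.978²) = 4.7938
Length contraction: L = L₀/γ = 22.4/4.7938 = 4.67 m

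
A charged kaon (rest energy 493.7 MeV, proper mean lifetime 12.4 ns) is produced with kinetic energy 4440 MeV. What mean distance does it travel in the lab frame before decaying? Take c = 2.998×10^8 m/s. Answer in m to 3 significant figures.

γ = 1 + K/(m₀c²) = 1 + 4440/493.7 = 9.9933
β = √(1 − 1/γ²) = 0.99498
Dilated lifetime: γτ₀ = 9.9933 × 12.4 ns = 123.92 ns
d = βc·γτ₀ = 0.99498 × (2.998×10^8 m/s) × 1.2392×10^-7 s = 37.0 m

d ≈ 37.0 m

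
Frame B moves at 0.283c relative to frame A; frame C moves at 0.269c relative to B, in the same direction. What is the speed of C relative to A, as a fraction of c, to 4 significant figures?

Compose boost 2: (0.269 + 0.283)/(1 + 0.269×0.283) = 0.5520/1.07613 = 0.5130

u ≈ 0.5130c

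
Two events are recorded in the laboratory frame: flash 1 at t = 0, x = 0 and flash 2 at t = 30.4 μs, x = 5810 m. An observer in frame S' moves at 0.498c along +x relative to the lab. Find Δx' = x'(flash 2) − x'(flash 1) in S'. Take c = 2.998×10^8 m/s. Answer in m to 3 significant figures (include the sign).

γ = 1/√(1 − 0.498²) = 1.1532
Δx' = γ(Δx − vΔt) = 1.1532 × (5810 m − 0.498×(2.998×10^8 m/s)×30.4×10^-6 s)
= 1.1532 × (1271.3 m) = 1470 m

Δx' ≈ 1470 m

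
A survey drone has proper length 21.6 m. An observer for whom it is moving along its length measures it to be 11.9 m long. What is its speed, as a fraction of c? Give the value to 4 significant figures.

γ = L₀/L = 21.6/11.9 = 1.81513
β = √(1 − 1/γ²) = 0.8346

β ≈ 0.8346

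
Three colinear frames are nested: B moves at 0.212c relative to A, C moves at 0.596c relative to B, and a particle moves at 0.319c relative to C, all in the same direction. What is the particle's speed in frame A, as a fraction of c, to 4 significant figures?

u ≈ 0.8434c

Compose boost 2: (0.596 + 0.212)/(1 + 0.596×0.212) = 0.8080/1.12635 = 0.717360
Compose boost 3: (0.319 + 0.717360)/(1 + 0.319×0.717360) = 1.03636/1.22884 = 0.8434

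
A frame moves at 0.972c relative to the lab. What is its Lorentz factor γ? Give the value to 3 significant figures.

γ = 1/√(1 − β²) = 1/√(1 − 0.972²) = 1/√(0.055216) = 4.26

γ ≈ 4.26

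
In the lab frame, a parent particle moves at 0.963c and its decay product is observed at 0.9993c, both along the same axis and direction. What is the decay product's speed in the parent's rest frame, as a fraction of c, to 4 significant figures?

Inverse velocity addition: u' = (u − v)/(1 − uv/c²)
= (0.9993 − 0.963)/(1 − 0.9993×0.963) = 0.03630/0.0376741 = 0.9635

u' ≈ 0.9635c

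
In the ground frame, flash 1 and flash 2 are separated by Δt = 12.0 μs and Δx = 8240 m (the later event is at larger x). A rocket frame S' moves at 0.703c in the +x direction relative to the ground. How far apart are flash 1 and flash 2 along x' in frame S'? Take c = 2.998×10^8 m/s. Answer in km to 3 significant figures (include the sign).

Δx' ≈ 8.03 km

γ = 1/√(1 − 0.703²) = 1.4061
Δx' = γ(Δx − vΔt) = 1.4061 × (8240 m − 0.703×(2.998×10^8 m/s)×12.0×10^-6 s)
= 1.4061 × (5710.9 m) = 8.03 km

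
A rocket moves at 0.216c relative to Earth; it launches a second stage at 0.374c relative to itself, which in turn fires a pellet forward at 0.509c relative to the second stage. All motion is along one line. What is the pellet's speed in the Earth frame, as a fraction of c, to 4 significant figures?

Compose boost 2: (0.374 + 0.216)/(1 + 0.374×0.216) = 0.5900/1.08078 = 0.545900
Compose boost 3: (0.509 + 0.545900)/(1 + 0.509×0.545900) = 1.05490/1.27786 = 0.8255

u ≈ 0.8255c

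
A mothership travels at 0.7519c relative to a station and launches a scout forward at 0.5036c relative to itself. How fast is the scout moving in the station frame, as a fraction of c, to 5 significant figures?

u ≈ 0.91067c

Compose boost 2: (0.5036 + 0.7519)/(1 + 0.5036×0.7519) = 1.2555/1.378657 = 0.91067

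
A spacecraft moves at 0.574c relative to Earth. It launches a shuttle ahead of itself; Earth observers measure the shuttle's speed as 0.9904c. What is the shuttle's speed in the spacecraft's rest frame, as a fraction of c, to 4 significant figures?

Inverse velocity addition: u' = (u − v)/(1 − uv/c²)
= (0.9904 − 0.574)/(1 − 0.9904×0.574) = 0.4164/0.431510 = 0.9650

u' ≈ 0.9650c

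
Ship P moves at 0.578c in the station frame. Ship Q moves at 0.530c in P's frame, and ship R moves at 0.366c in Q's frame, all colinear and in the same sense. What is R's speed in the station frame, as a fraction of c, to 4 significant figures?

u ≈ 0.9265c

Compose boost 2: (0.530 + 0.578)/(1 + 0.530×0.578) = 1.108/1.30634 = 0.848171
Compose boost 3: (0.366 + 0.848171)/(1 + 0.366×0.848171) = 1.21417/1.31043 = 0.9265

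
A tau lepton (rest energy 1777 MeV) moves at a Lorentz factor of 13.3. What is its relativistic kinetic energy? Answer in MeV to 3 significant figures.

K ≈ 21900 MeV

γ = 13.3 (given)
K = (γ − 1)m₀c² = (13.3 − 1) × 1777 MeV = 12.300 × 1777 MeV = 21900 MeV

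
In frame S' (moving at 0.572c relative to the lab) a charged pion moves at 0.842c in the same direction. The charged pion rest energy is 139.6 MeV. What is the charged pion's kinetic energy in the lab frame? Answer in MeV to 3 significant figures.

K ≈ 328 MeV

u_lab = (0.842 + 0.572)/(1 + 0.842×0.572) = 0.954358
γ = 1/√(1 − 0.954358²) = 3.3482
K = (γ − 1)m₀c² = (3.3482 − 1) × 139.6 = 2.3482 × 139.6 = 328 MeV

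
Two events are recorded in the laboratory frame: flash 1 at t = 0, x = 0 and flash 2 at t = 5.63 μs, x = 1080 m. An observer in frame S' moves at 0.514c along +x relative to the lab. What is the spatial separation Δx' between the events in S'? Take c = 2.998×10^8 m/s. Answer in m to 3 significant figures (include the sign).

Δx' ≈ 248 m

γ = 1/√(1 − 0.514²) = 1.1658
Δx' = γ(Δx − vΔt) = 1.1658 × (1080 m − 0.514×(2.998×10^8 m/s)×5.63×10^-6 s)
= 1.1658 × (212.43 m) = 248 m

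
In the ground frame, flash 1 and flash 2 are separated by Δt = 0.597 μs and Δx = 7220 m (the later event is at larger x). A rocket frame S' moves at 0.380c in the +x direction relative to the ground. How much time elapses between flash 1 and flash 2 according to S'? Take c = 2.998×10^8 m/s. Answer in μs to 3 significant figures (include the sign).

γ = 1/√(1 − 0.380²) = 1.0811
Δt' = γ(Δt − vΔx/c²) = 1.0811 × (0.597 μs − 0.380×7220 m / (2.998×10^8 m/s))
= 1.0811 × (-8.5544 μs) = -9.25 μs

Δt' ≈ -9.25 μs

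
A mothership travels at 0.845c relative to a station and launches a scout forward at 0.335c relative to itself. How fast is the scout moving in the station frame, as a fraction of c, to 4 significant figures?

u ≈ 0.9197c

Compose boost 2: (0.335 + 0.845)/(1 + 0.335×0.845) = 1.180/1.28307 = 0.9197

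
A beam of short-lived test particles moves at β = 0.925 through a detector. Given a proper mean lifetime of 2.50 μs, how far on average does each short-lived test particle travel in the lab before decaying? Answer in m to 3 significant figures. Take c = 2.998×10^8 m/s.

d ≈ 1820 m

γ = 1/√(1 − 0.925²) = 2.6318
Dilated lifetime: Δt = γτ₀ = 2.6318 × 2.50 μs = 6.5795 μs
d = vΔt = 0.925c × 6.5795 μs = 2.7732×10^8 m/s × 6.5795×10^-6 s = 1820 m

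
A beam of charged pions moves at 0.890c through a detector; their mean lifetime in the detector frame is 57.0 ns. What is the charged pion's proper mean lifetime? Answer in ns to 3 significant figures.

τ₀ ≈ 26.0 ns

γ = 1/√(1 − 0.890²) = 2.1932
Proper time: τ₀ = Δt/γ = 57.0/2.1932 = 26.0 ns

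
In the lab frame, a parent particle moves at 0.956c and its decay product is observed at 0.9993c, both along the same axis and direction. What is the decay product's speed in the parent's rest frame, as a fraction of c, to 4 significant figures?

u' ≈ 0.9693c

Inverse velocity addition: u' = (u − v)/(1 − uv/c²)
= (0.9993 − 0.956)/(1 − 0.9993×0.956) = 0.04330/0.0446692 = 0.9693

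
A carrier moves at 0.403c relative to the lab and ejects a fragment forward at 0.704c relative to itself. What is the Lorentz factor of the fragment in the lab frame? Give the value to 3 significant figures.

γ ≈ 1.98

u_lab = (0.704 + 0.403)/(1 + 0.704×0.403) = 1.107/1.28371 = 0.862343
γ = 1/√(1 − 0.862343²) = 1.98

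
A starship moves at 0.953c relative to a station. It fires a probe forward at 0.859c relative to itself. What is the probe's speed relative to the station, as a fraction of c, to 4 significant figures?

u ≈ 0.9964c

Relativistic velocity addition: u = (u' + v)/(1 + u'v/c²)
= (0.859 + 0.953)/(1 + 0.859×0.953) = 1.812/1.81863 = 0.9964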